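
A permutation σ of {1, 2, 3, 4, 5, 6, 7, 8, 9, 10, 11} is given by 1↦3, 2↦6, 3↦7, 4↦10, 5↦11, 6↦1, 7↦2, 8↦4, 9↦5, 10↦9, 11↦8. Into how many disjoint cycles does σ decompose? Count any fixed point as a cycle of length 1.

2

Cycle decomposition: (1 3 7 2 6) (4 10 9 5 11 8).
2 cycles.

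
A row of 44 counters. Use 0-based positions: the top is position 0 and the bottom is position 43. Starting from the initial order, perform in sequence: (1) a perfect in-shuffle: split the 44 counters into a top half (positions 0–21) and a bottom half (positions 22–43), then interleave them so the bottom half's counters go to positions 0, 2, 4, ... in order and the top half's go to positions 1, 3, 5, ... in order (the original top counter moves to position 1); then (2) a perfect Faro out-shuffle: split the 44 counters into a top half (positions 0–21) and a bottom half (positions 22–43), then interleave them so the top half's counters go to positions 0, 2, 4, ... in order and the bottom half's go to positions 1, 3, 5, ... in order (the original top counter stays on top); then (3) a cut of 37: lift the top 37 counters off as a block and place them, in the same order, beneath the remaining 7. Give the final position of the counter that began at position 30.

Track the counter from position 30 forward through each operation:
  after op 1 (in-shuffle): 30 → 16
  after op 2 (out-shuffle): 16 → 32
  after op 3 (cut 37): 32 → 39

39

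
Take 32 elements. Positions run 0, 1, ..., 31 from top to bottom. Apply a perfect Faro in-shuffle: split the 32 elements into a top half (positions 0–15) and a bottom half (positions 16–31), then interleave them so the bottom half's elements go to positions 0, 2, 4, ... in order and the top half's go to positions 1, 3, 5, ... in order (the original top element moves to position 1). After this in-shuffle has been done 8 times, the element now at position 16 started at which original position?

1

Work backwards from position 16, undoing one in-shuffle at a time:
16 ← 24 ← 28 ← 30 ← 31 ← 15 ← 7 ← 3 ← 1
So the element now at position 16 started at position 1.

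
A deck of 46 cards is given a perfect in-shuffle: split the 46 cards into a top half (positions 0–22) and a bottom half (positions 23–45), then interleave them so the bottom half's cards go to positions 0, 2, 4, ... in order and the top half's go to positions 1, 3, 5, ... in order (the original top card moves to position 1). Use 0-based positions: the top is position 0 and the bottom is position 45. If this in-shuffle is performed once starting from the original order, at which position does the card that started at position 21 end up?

Track the card's position through each in-shuffle:
21 → 43

43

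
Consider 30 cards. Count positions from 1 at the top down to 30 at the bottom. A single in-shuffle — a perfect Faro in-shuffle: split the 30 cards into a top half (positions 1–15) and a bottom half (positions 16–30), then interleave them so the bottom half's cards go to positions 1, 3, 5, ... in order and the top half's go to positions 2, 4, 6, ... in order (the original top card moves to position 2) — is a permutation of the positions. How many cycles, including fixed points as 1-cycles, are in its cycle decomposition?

6

Trace each unvisited position around until it returns:
(1 2 4 8 16) (3 6 12 24 17) (5 10 20 9 18) (7 14 28 25 19) (11 22 13 26 21) (15 30 29 27 23)
6 cycles in total.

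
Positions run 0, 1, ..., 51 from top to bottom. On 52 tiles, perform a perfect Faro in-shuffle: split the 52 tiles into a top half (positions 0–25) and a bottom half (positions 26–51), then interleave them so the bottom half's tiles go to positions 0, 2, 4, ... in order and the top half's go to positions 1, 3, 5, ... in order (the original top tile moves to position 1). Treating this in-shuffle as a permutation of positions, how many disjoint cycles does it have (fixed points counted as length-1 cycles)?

Trace each unvisited position around until it returns:
(0 1 3 7 15 31 ... len 52)
1 cycle in total.

1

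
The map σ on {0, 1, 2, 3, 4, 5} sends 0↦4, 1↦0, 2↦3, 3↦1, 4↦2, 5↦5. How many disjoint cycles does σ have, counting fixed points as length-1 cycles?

2

Cycle decomposition: (0 4 2 3 1) (5).
2 cycles.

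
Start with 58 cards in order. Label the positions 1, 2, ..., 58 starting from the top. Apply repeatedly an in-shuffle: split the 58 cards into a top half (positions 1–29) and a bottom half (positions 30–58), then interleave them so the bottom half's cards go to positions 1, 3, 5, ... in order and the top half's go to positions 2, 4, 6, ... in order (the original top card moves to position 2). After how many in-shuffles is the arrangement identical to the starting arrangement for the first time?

The in-shuffle permutes the 58 positions with cycle lengths [58].
Every card is home exactly when every cycle has completed a whole number of laps, i.e. after lcm(58) = 58 in-shuffles.

58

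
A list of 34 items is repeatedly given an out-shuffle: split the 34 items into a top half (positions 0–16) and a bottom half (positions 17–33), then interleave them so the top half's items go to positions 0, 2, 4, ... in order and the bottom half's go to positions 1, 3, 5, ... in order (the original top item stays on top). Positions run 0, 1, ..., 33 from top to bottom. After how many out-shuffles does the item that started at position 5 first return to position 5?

10

Follow position 5 under repeated out-shuffles:
5 → 10 → 20 → 7 → 14 → 28 → 23 → 13 → 26 → 19 → 5
It first returns after 10 out-shuffles.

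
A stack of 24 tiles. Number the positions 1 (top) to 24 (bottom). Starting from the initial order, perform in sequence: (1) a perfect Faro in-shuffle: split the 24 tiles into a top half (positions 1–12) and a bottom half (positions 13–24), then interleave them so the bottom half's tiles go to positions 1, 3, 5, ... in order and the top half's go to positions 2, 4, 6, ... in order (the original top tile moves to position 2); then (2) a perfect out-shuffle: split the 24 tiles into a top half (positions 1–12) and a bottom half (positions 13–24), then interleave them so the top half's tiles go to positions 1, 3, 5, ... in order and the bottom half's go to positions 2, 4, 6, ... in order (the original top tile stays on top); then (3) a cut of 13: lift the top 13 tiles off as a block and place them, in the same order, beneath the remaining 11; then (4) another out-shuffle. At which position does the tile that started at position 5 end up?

11

Track the tile from position 5 forward through each operation:
  after op 1 (in-shuffle): 5 → 10
  after op 2 (out-shuffle): 10 → 19
  after op 3 (cut 13): 19 → 6
  after op 4 (out-shuffle): 6 → 11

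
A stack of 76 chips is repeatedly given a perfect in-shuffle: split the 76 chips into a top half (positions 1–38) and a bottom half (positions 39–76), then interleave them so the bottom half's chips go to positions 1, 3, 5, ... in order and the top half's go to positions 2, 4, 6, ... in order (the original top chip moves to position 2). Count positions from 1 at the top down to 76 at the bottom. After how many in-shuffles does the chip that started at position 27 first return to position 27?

30

Follow position 27 under repeated in-shuffles:
27 → 54 → 31 → 62 → 47 → 17 → 34 → 68 → ... → 27 (length 30)
It first returns after 30 in-shuffles.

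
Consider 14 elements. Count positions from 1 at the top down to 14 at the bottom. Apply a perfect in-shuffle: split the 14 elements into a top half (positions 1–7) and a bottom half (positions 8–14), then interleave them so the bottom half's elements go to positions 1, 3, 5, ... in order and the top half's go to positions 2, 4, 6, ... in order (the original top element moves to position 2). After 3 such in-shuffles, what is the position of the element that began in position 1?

8

Track the element's position through each in-shuffle:
1 → 2 → 4 → 8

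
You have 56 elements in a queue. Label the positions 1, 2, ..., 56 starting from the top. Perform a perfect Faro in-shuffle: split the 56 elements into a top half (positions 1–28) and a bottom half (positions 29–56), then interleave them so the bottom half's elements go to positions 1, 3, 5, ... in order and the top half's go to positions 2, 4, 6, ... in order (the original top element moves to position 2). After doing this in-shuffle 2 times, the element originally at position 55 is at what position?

49

Track the element's position through each in-shuffle:
55 → 53 → 49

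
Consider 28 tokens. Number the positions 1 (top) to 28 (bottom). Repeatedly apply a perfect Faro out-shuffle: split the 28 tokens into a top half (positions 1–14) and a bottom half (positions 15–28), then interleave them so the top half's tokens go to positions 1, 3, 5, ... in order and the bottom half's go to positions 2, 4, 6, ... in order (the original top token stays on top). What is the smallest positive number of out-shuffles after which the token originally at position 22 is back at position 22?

6

Follow position 22 under repeated out-shuffles:
22 → 16 → 4 → 7 → 13 → 25 → 22
It first returns after 6 out-shuffles.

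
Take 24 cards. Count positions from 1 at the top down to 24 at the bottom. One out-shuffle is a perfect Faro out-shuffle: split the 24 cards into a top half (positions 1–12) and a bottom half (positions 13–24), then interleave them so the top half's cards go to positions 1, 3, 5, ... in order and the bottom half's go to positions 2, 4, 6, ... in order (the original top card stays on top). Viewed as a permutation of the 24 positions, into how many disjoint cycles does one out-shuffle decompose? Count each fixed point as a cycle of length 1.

Trace each unvisited position around until it returns:
(1) (2 3 5 9 17 10 ... len 11) (6 11 21 18 12 23 ... len 11) (24)
4 cycles in total.

4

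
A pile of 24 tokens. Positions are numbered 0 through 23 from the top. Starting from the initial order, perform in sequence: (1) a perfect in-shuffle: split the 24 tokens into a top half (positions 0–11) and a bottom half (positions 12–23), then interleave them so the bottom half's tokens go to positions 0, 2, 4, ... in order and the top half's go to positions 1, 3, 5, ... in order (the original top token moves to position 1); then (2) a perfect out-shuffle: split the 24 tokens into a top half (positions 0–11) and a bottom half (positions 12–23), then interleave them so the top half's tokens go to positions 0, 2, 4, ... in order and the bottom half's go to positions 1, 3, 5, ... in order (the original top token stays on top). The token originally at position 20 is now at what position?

Track the token from position 20 forward through each operation:
  after op 1 (in-shuffle): 20 → 16
  after op 2 (out-shuffle): 16 → 9

9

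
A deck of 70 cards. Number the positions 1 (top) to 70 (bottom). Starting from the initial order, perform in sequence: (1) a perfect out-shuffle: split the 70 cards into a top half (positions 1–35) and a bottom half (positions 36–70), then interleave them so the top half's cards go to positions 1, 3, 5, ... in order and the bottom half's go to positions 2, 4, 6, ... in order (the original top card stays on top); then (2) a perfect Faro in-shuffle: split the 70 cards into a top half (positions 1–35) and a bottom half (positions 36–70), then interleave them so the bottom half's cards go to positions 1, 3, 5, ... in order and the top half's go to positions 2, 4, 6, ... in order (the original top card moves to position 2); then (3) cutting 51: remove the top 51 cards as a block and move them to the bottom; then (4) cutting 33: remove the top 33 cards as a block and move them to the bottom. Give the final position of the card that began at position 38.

68

Track the card from position 38 forward through each operation:
  after op 1 (out-shuffle): 38 → 6
  after op 2 (in-shuffle): 6 → 12
  after op 3 (cut 51): 12 → 31
  after op 4 (cut 33): 31 → 68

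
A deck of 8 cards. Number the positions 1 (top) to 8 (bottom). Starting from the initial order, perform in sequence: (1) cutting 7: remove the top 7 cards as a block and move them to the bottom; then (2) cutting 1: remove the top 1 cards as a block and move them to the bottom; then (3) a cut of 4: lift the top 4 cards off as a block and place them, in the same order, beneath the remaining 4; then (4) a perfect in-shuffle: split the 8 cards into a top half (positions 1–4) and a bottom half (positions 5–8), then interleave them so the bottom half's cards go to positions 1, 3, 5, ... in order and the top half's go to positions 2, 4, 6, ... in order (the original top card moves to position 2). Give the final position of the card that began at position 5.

Track the card from position 5 forward through each operation:
  after op 1 (cut 7): 5 → 6
  after op 2 (cut 1): 6 → 5
  after op 3 (cut 4): 5 → 1
  after op 4 (in-shuffle): 1 → 2

2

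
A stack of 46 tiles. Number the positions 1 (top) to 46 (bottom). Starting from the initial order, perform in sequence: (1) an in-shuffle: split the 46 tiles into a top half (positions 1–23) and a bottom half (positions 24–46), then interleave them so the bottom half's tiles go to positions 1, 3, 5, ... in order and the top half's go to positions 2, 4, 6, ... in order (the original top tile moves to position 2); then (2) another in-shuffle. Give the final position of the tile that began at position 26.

10

Track the tile from position 26 forward through each operation:
  after op 1 (in-shuffle): 26 → 5
  after op 2 (in-shuffle): 5 → 10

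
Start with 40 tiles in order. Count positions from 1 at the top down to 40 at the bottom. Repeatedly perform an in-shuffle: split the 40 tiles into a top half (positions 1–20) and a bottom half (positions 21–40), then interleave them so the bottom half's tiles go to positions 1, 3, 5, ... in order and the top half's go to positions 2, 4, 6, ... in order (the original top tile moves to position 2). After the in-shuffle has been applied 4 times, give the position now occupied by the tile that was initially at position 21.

Track the tile's position through each in-shuffle:
21 → 1 → 2 → 4 → 8

8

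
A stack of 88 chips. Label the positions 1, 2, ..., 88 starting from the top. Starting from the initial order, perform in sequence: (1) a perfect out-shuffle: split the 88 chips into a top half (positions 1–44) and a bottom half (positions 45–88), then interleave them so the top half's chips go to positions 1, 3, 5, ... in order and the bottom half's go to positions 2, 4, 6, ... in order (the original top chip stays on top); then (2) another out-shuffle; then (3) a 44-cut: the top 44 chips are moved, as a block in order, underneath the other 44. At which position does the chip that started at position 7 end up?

Track the chip from position 7 forward through each operation:
  after op 1 (out-shuffle): 7 → 13
  after op 2 (out-shuffle): 13 → 25
  after op 3 (cut 44): 25 → 69

69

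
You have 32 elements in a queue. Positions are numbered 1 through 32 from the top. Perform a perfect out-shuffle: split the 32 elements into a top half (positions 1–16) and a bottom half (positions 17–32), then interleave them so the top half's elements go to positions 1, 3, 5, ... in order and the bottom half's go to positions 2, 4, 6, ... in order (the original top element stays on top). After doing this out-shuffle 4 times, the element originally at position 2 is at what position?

17

Track the element's position through each out-shuffle:
2 → 3 → 5 → 9 → 17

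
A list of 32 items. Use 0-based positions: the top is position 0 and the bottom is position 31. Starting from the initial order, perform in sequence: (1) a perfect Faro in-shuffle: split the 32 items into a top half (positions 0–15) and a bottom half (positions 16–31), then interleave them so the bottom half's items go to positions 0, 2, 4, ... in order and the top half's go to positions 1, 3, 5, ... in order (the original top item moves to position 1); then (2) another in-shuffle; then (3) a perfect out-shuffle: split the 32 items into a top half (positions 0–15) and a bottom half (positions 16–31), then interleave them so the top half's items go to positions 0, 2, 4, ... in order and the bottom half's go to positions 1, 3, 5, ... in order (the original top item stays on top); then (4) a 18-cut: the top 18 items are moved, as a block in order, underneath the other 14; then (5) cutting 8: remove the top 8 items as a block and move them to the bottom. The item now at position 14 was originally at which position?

Undo the operations in reverse order, starting from position 14:
  undo op 5 (cut 8): 14 ← 22
  undo op 4 (cut 18): 22 ← 8
  undo op 3 (out-shuffle, from top half): 8 ← 4
  undo op 2 (in-shuffle, from bottom half): 4 ← 18
  undo op 1 (in-shuffle, from bottom half): 18 ← 25
So the item at position 14 came from original position 25.

25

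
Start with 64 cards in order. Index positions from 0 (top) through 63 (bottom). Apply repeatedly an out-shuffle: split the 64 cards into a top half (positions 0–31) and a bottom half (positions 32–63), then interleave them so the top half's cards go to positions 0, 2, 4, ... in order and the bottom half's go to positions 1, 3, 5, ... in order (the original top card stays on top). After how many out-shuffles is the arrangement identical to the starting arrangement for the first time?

The out-shuffle permutes the 64 positions with cycle lengths [1, 1, 2, 3, 3, 6, 6, 6, 6, 6, 6, 6, 6, 6].
Every card is home exactly when every cycle has completed a whole number of laps, i.e. after lcm(1, 2, 3, 6) = 6 out-shuffles.

6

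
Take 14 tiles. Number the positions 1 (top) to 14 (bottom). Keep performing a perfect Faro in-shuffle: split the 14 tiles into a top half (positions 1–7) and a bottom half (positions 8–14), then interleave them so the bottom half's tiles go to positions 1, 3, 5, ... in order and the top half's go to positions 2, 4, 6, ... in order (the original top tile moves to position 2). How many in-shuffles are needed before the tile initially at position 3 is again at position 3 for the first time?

Follow position 3 under repeated in-shuffles:
3 → 6 → 12 → 9 → 3
It first returns after 4 in-shuffles.

4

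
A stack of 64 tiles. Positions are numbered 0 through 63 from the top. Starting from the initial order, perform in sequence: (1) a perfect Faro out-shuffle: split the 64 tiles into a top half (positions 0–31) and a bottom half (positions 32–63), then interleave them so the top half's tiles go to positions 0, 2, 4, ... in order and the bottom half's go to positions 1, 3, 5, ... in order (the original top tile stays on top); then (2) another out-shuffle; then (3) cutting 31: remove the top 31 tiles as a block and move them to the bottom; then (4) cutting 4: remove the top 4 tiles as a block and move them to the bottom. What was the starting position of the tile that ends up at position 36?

Undo the operations in reverse order, starting from position 36:
  undo op 4 (cut 4): 36 ← 40
  undo op 3 (cut 31): 40 ← 7
  undo op 2 (out-shuffle, from bottom half): 7 ← 35
  undo op 1 (out-shuffle, from bottom half): 35 ← 49
So the tile at position 36 came from original position 49.

49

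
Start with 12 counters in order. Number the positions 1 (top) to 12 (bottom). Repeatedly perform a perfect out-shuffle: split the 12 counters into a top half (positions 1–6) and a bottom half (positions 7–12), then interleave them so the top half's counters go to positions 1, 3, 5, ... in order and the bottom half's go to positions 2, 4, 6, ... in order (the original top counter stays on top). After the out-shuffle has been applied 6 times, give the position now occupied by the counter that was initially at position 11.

3

Track the counter's position through each out-shuffle:
11 → 10 → 8 → 4 → 7 → 2 → 3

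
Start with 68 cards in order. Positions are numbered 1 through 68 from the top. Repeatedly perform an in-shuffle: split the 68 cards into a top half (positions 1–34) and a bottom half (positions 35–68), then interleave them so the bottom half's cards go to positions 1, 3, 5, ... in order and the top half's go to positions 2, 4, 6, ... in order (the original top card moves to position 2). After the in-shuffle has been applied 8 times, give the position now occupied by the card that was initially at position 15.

45

Track the card's position through each in-shuffle:
15 → 30 → 60 → 51 → 33 → 66 → 63 → 57 → 45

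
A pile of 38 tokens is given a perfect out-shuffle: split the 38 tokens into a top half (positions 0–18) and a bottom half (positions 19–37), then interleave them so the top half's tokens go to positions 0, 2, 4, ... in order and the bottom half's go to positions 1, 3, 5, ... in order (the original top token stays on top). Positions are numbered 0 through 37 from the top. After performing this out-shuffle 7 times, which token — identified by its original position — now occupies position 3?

35

Work backwards from position 3, undoing one out-shuffle at a time:
3 ← 20 ← 10 ← 5 ← 21 ← 29 ← 33 ← 35
So the token now at position 3 started at position 35.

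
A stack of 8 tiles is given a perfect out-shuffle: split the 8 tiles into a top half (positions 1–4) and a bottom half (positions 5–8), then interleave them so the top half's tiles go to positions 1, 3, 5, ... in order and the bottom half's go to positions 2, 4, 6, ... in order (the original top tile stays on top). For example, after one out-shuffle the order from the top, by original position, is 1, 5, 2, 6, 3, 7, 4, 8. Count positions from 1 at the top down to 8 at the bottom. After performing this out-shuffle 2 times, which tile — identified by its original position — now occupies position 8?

Work backwards from position 8, undoing one out-shuffle at a time:
8 ← 8 ← 8
So the tile now at position 8 started at position 8.

8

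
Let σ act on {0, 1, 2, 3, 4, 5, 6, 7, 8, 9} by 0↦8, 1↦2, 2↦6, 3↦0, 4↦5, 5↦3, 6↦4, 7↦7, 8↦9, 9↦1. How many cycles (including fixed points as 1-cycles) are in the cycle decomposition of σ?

Cycle decomposition: (0 8 9 1 2 6 4 5 3) (7).
2 cycles.

2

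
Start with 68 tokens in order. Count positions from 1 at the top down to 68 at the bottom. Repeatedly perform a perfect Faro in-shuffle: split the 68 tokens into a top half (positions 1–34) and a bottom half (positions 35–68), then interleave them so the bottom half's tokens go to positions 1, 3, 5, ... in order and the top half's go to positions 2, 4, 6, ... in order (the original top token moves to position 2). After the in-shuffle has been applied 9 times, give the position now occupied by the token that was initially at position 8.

25

Track the token's position through each in-shuffle:
8 → 16 → 32 → 64 → 59 → 49 → 29 → 58 → 47 → 25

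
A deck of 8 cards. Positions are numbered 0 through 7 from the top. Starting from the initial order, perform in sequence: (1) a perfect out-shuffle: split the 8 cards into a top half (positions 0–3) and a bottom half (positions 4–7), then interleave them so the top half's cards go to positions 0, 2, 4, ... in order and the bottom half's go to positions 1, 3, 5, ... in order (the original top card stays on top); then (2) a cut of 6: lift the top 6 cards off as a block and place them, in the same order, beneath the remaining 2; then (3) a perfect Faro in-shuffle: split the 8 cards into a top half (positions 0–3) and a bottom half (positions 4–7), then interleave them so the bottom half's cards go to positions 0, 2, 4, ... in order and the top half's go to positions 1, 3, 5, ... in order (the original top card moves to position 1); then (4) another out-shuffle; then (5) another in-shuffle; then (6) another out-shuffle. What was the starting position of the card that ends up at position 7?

Undo the operations in reverse order, starting from position 7:
  undo op 6 (out-shuffle, from bottom half): 7 ← 7
  undo op 5 (in-shuffle, from top half): 7 ← 3
  undo op 4 (out-shuffle, from bottom half): 3 ← 5
  undo op 3 (in-shuffle, from top half): 5 ← 2
  undo op 2 (cut 6): 2 ← 0
  undo op 1 (out-shuffle, from top half): 0 ← 0
So the card at position 7 came from original position 0.

0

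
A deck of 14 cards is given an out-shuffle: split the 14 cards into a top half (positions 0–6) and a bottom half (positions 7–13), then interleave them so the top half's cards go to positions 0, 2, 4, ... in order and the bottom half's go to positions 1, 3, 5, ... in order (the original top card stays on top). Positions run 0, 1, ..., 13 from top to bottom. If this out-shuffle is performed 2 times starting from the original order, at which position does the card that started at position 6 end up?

11

Track the card's position through each out-shuffle:
6 → 12 → 11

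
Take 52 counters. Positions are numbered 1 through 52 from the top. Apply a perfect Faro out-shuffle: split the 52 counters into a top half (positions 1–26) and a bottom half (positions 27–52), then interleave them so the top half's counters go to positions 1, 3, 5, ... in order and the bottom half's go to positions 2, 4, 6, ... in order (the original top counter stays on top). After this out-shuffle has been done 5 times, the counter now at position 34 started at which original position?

10

Work backwards from position 34, undoing one out-shuffle at a time:
34 ← 43 ← 22 ← 37 ← 19 ← 10
So the counter now at position 34 started at position 10.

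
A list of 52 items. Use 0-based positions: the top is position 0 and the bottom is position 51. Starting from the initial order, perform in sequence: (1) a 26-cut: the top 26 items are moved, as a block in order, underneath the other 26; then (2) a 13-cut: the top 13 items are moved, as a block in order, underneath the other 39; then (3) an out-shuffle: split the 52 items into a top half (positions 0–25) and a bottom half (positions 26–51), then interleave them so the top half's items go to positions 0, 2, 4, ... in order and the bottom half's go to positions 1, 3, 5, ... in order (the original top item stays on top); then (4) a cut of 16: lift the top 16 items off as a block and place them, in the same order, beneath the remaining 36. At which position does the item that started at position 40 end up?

38

Track the item from position 40 forward through each operation:
  after op 1 (cut 26): 40 → 14
  after op 2 (cut 13): 14 → 1
  after op 3 (out-shuffle): 1 → 2
  after op 4 (cut 16): 2 → 38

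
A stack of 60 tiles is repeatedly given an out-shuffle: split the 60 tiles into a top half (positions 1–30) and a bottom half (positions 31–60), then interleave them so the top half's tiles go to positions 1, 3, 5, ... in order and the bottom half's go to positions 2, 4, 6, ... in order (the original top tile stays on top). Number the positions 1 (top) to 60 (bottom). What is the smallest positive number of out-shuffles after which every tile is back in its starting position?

The out-shuffle permutes the 60 positions with cycle lengths [1, 1, 58].
Every tile is home exactly when every cycle has completed a whole number of laps, i.e. after lcm(1, 58) = 58 out-shuffles.

58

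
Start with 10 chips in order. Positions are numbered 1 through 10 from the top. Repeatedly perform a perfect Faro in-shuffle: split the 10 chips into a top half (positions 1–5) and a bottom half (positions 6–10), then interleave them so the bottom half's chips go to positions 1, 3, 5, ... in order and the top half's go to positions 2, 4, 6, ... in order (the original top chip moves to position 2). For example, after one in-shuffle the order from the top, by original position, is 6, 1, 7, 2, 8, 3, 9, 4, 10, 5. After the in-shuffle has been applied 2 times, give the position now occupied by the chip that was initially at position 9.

Track the chip's position through each in-shuffle:
9 → 7 → 3

3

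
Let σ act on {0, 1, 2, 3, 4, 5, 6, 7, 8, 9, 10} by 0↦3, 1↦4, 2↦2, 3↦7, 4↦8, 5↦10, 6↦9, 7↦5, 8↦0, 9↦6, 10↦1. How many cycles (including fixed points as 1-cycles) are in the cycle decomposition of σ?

Cycle decomposition: (0 3 7 5 10 1 4 8) (2) (6 9).
3 cycles.

3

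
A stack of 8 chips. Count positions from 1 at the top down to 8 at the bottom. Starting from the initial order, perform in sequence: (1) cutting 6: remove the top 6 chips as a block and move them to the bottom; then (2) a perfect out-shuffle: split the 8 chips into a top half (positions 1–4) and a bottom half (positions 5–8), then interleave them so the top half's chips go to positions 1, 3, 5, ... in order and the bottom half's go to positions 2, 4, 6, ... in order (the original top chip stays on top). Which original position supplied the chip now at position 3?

Undo the operations in reverse order, starting from position 3:
  undo op 2 (out-shuffle, from top half): 3 ← 2
  undo op 1 (cut 6): 2 ← 8
So the chip at position 3 came from original position 8.

8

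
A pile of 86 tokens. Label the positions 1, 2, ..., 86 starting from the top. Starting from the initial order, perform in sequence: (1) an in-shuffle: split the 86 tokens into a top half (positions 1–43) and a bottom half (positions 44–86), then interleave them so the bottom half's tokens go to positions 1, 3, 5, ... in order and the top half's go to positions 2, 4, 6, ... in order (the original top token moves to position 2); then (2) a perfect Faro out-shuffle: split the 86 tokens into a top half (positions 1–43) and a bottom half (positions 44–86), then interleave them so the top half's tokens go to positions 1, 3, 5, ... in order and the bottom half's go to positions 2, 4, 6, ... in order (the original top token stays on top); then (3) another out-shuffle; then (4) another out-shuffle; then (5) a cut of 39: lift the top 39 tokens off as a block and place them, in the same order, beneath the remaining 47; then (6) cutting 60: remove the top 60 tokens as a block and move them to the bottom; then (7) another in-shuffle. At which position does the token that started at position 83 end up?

34

Track the token from position 83 forward through each operation:
  after op 1 (in-shuffle): 83 → 79
  after op 2 (out-shuffle): 79 → 72
  after op 3 (out-shuffle): 72 → 58
  after op 4 (out-shuffle): 58 → 30
  after op 5 (cut 39): 30 → 77
  after op 6 (cut 60): 77 → 17
  after op 7 (in-shuffle): 17 → 34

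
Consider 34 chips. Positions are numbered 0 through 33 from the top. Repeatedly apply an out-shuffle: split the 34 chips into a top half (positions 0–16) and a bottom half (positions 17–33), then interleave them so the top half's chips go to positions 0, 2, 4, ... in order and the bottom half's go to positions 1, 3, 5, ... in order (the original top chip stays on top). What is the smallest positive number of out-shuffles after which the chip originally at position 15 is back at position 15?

Follow position 15 under repeated out-shuffles:
15 → 30 → 27 → 21 → 9 → 18 → 3 → 6 → 12 → 24 → 15
It first returns after 10 out-shuffles.

10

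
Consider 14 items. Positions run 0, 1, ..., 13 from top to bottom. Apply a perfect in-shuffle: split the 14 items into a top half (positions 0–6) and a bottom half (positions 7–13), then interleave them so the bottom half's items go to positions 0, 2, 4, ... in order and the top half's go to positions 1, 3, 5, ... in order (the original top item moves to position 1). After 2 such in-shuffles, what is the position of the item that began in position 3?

0

Track the item's position through each in-shuffle:
3 → 7 → 0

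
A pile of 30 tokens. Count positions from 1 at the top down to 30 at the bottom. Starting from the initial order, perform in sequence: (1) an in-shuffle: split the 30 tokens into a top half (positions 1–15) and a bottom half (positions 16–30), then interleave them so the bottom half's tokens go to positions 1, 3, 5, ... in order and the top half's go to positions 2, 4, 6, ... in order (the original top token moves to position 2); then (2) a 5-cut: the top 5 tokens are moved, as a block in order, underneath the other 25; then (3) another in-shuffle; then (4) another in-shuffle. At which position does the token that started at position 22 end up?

Track the token from position 22 forward through each operation:
  after op 1 (in-shuffle): 22 → 13
  after op 2 (cut 5): 13 → 8
  after op 3 (in-shuffle): 8 → 16
  after op 4 (in-shuffle): 16 → 1

1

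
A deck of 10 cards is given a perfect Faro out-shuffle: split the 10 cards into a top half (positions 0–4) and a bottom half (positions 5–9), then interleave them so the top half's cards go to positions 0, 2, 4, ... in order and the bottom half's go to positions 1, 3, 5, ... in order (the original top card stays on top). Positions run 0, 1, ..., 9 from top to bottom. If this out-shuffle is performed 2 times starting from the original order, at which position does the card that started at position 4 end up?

Track the card's position through each out-shuffle:
4 → 8 → 7

7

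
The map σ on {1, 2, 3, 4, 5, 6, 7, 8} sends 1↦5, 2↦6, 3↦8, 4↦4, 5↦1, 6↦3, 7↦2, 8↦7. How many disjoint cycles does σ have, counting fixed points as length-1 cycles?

Cycle decomposition: (1 5) (2 6 3 8 7) (4).
3 cycles.

3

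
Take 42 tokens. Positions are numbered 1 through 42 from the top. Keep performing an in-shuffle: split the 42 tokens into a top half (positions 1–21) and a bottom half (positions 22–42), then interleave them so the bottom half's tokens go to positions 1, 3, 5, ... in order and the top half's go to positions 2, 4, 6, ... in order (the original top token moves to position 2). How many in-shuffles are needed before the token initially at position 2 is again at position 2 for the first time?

14

Follow position 2 under repeated in-shuffles:
2 → 4 → 8 → 16 → 32 → 21 → 42 → 41 → 39 → 35 → 27 → 11 → 22 → 1 → 2
It first returns after 14 in-shuffles.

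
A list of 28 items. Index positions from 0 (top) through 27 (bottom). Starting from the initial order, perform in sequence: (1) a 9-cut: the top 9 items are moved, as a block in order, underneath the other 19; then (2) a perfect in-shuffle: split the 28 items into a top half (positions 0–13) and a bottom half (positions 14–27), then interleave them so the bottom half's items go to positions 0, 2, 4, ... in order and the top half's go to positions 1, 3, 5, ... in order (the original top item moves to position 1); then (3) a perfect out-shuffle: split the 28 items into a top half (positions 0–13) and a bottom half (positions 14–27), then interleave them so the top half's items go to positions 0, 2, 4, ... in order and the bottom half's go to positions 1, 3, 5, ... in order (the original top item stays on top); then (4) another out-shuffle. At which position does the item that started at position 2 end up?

2

Track the item from position 2 forward through each operation:
  after op 1 (cut 9): 2 → 21
  after op 2 (in-shuffle): 21 → 14
  after op 3 (out-shuffle): 14 → 1
  after op 4 (out-shuffle): 1 → 2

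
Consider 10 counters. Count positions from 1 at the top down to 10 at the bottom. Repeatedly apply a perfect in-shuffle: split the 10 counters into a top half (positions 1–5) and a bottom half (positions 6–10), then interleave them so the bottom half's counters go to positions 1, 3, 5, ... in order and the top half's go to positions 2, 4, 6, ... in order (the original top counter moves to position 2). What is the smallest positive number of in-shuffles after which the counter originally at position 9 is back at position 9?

Follow position 9 under repeated in-shuffles:
9 → 7 → 3 → 6 → 1 → 2 → 4 → 8 → 5 → 10 → 9
It first returns after 10 in-shuffles.

10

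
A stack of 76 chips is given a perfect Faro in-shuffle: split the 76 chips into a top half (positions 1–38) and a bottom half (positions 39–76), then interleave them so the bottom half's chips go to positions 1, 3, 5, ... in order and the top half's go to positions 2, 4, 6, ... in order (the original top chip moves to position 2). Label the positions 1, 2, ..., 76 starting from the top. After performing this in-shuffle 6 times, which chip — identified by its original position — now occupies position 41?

Work backwards from position 41, undoing one in-shuffle at a time:
41 ← 59 ← 68 ← 34 ← 17 ← 47 ← 62
So the chip now at position 41 started at position 62.

62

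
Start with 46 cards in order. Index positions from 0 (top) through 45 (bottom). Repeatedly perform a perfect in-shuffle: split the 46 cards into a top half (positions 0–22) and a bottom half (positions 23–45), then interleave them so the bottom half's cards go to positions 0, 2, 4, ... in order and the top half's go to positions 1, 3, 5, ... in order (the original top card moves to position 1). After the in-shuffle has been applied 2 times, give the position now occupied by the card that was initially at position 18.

Track the card's position through each in-shuffle:
18 → 37 → 28

28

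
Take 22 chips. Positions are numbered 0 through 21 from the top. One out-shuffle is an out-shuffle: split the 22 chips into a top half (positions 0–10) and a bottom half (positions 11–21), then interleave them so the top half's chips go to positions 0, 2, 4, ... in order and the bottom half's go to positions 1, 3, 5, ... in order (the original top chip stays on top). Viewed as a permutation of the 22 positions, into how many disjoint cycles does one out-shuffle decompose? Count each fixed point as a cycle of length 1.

Trace each unvisited position around until it returns:
(0) (1 2 4 8 16 11) (3 6 12) (5 10 20 19 17 13) (7 14) (9 18 15) (21)
7 cycles in total.

7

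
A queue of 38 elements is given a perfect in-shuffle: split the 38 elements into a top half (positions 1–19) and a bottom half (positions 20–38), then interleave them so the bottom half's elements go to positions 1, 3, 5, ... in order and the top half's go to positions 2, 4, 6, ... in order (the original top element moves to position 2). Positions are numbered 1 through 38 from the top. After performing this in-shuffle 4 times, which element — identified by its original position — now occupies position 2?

5

Work backwards from position 2, undoing one in-shuffle at a time:
2 ← 1 ← 20 ← 10 ← 5
So the element now at position 2 started at position 5.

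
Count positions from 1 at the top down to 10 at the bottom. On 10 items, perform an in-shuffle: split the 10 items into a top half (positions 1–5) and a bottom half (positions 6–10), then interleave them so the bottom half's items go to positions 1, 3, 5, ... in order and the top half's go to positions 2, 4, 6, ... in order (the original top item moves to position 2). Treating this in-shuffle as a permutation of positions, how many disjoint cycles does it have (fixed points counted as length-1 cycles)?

Trace each unvisited position around until it returns:
(1 2 4 8 5 10 9 7 3 6)
1 cycle in total.

1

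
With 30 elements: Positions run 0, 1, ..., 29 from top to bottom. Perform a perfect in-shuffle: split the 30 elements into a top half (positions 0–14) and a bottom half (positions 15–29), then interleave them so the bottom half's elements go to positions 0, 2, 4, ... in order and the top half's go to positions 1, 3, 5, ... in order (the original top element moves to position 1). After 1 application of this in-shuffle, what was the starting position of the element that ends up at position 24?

27

Work backwards from position 24, undoing one in-shuffle at a time:
24 ← 27
So the element now at position 24 started at position 27.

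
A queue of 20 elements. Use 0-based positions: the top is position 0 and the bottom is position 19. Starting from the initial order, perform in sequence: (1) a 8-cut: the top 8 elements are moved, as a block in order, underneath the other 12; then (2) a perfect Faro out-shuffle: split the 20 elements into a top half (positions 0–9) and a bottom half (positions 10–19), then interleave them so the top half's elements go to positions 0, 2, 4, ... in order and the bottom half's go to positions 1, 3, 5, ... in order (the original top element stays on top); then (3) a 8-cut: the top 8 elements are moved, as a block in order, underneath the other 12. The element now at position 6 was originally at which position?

15

Undo the operations in reverse order, starting from position 6:
  undo op 3 (cut 8): 6 ← 14
  undo op 2 (out-shuffle, from top half): 14 ← 7
  undo op 1 (cut 8): 7 ← 15
So the element at position 6 came from original position 15.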